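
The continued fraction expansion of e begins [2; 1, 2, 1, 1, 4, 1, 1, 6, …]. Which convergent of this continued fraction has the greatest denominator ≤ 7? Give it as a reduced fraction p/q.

19/7

a_0 = 2: 2/1  (≤ bound)
a_1 = 1: 3/1  (≤ bound)
a_2 = 2: 8/3  (≤ bound)
a_3 = 1: 11/4  (≤ bound)
a_4 = 1: 19/7  (≤ bound)
a_5 = 4: 87/32  (> 7, stop)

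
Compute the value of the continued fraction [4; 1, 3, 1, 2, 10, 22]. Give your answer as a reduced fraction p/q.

Start with 22.
10 + 1/(22/1) = 10 + 1/22 = 221/22
2 + 1/(221/22) = 2 + 22/221 = 464/221
1 + 1/(464/221) = 1 + 221/464 = 685/464
3 + 1/(685/464) = 3 + 464/685 = 2519/685
1 + 1/(2519/685) = 1 + 685/2519 = 3204/2519
4 + 1/(3204/2519) = 4 + 2519/3204 = 15335/3204

15335/3204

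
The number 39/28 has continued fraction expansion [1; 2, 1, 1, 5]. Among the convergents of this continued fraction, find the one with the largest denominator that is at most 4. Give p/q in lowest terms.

a_0 = 1: 1/1  (≤ bound)
a_1 = 2: 3/2  (≤ bound)
a_2 = 1: 4/3  (≤ bound)
a_3 = 1: 7/5  (> 4, stop)

4/3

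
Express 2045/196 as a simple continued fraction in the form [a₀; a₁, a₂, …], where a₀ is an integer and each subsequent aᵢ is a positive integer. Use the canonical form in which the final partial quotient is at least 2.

[10; 2, 3, 3, 1, 2, 2]

Run the Euclidean algorithm, recording each quotient:
2045 = 10·196 + 85, so a_0 = 10
196 = 2·85 + 26, so a_1 = 2
85 = 3·26 + 7, so a_2 = 3
26 = 3·7 + 5, so a_3 = 3
7 = 1·5 + 2, so a_4 = 1
5 = 2·2 + 1, so a_5 = 2
2 = 2·1 + 0, so a_6 = 2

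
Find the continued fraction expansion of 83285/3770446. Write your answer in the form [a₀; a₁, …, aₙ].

[0; 45, 3, 1, 2, 7, 33, 31]

Run the Euclidean algorithm, recording each quotient:
83285 = 0·3770446 + 83285, so a_0 = 0
3770446 = 45·83285 + 22621, so a_1 = 45
83285 = 3·22621 + 15422, so a_2 = 3
22621 = 1·15422 + 7199, so a_3 = 1
15422 = 2·7199 + 1024, so a_4 = 2
7199 = 7·1024 + 31, so a_5 = 7
1024 = 33·31 + 1, so a_6 = 33
31 = 31·1 + 0, so a_7 = 31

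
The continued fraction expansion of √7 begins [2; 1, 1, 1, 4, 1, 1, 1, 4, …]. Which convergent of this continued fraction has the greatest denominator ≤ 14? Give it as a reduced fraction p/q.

a_0 = 2: 2/1  (≤ bound)
a_1 = 1: 3/1  (≤ bound)
a_2 = 1: 5/2  (≤ bound)
a_3 = 1: 8/3  (≤ bound)
a_4 = 4: 37/14  (≤ bound)
a_5 = 1: 45/17  (> 14, stop)

37/14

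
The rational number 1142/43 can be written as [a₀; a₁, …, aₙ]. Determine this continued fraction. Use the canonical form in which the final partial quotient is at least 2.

[26; 1, 1, 3, 1, 4]

1142 ÷ 43 → quotient 26, remainder 24
43 ÷ 24 → quotient 1, remainder 19
24 ÷ 19 → quotient 1, remainder 5
19 ÷ 5 → quotient 3, remainder 4
5 ÷ 4 → quotient 1, remainder 1
4 ÷ 1 → quotient 4, remainder 0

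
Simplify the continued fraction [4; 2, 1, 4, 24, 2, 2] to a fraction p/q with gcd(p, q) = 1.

7507/1723

a_0 = 4: 4/1
a_1 = 2: 9/2
a_2 = 1: 13/3
a_3 = 4: 61/14
a_4 = 24: 1477/339
a_5 = 2: 3015/692
a_6 = 2: 7507/1723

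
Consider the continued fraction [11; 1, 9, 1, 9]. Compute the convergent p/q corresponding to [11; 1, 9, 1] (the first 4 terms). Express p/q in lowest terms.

131/11

Collapse the nested fraction from the inside out:
Start with 1.
9 + 1/(1/1) = 9 + 1/1 = 10/1
1 + 1/(10/1) = 1 + 1/10 = 11/10
11 + 1/(11/10) = 11 + 10/11 = 131/11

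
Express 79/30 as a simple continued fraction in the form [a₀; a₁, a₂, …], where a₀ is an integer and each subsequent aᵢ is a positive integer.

[2; 1, 1, 1, 2, 1, 2]

⌊79/30⌋ = 2, remainder 19
⌊30/19⌋ = 1, remainder 11
⌊19/11⌋ = 1, remainder 8
⌊11/8⌋ = 1, remainder 3
⌊8/3⌋ = 2, remainder 2
⌊3/2⌋ = 1, remainder 1
⌊2/1⌋ = 2, remainder 0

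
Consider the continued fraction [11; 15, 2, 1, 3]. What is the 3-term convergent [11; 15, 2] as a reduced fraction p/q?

Start with 2.
15 + 1/(2/1) = 15 + 1/2 = 31/2
11 + 1/(31/2) = 11 + 2/31 = 343/31

343/31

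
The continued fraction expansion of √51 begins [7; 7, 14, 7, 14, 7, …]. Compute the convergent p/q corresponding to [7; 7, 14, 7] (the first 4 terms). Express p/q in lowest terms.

a_0 = 7: 7/1
a_1 = 7: 50/7
a_2 = 14: 707/99
a_3 = 7: 4999/700

4999/700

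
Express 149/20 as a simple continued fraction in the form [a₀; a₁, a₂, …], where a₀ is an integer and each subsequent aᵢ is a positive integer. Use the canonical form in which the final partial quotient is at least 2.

Apply division with remainder until the remainder is 0:
149 ÷ 20 → quotient 7, remainder 9
20 ÷ 9 → quotient 2, remainder 2
9 ÷ 2 → quotient 4, remainder 1
2 ÷ 1 → quotient 2, remainder 0

[7; 2, 4, 2]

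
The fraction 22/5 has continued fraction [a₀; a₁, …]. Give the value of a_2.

2

Apply division with remainder until the remainder is 0:
⌊22/5⌋ = 4, remainder 2
⌊5/2⌋ = 2, remainder 1
⌊2/1⌋ = 2, remainder 0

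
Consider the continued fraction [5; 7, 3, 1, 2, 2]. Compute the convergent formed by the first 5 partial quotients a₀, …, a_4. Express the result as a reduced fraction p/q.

411/80

Starting at the tail and folding back:
Start with 2.
1 + 1/(2/1) = 1 + 1/2 = 3/2
3 + 1/(3/2) = 3 + 2/3 = 11/3
7 + 1/(11/3) = 7 + 3/11 = 80/11
5 + 1/(80/11) = 5 + 11/80 = 411/80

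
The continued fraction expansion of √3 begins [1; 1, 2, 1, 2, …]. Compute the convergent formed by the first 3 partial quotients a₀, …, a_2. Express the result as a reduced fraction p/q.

5/3

Start with 2.
1 + 1/(2/1) = 1 + 1/2 = 3/2
1 + 1/(3/2) = 1 + 2/3 = 5/3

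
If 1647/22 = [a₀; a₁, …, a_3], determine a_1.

1647 ÷ 22 → quotient 74, remainder 19
22 ÷ 19 → quotient 1, remainder 3

1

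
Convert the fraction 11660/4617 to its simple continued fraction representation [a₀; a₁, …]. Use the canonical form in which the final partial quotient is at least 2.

[2; 1, 1, 9, 3, 10, 1, 6]

11660 ÷ 4617 → quotient 2, remainder 2426
4617 ÷ 2426 → quotient 1, remainder 2191
2426 ÷ 2191 → quotient 1, remainder 235
2191 ÷ 235 → quotient 9, remainder 76
235 ÷ 76 → quotient 3, remainder 7
76 ÷ 7 → quotient 10, remainder 6
7 ÷ 6 → quotient 1, remainder 1
6 ÷ 1 → quotient 6, remainder 0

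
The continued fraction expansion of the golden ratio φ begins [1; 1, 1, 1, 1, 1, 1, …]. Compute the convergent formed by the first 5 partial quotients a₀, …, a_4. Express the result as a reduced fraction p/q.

Build up convergents one term at a time:
a_0 = 1: 1/1
a_1 = 1: 2/1
a_2 = 1: 3/2
a_3 = 1: 5/3
a_4 = 1: 8/5

8/5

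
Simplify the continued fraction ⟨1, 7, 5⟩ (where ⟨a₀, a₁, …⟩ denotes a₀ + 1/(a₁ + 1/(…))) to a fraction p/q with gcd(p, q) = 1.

Start with 5.
7 + 1/(5/1) = 7 + 1/5 = 36/5
1 + 1/(36/5) = 1 + 5/36 = 41/36

41/36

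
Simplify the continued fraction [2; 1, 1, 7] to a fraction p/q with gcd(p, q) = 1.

a_0 = 2: 2/1
a_1 = 1: 3/1
a_2 = 1: 5/2
a_3 = 7: 38/15

38/15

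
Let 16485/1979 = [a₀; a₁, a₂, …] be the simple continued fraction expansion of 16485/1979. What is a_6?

6

16485 ÷ 1979 → quotient 8, remainder 653
1979 ÷ 653 → quotient 3, remainder 20
653 ÷ 20 → quotient 32, remainder 13
20 ÷ 13 → quotient 1, remainder 7
13 ÷ 7 → quotient 1, remainder 6
7 ÷ 6 → quotient 1, remainder 1
6 ÷ 1 → quotient 6, remainder 0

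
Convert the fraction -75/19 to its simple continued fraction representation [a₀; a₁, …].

⌊-75/19⌋ = -4, remainder 1
⌊19/1⌋ = 19, remainder 0

[-4; 19]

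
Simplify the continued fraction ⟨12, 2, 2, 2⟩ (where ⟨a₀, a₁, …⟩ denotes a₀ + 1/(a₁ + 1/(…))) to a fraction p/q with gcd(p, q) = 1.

149/12

Compute successive convergents:
a_0 = 12: 12/1
a_1 = 2: 25/2
a_2 = 2: 62/5
a_3 = 2: 149/12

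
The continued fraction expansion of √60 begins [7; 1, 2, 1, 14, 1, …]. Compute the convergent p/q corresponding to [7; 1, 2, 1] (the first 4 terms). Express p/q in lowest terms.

31/4

Start with 1.
2 + 1/(1/1) = 2 + 1/1 = 3/1
1 + 1/(3/1) = 1 + 1/3 = 4/3
7 + 1/(4/3) = 7 + 3/4 = 31/4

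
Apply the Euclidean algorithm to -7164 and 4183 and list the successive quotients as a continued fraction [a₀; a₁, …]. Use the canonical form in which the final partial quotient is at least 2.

Repeatedly divide and take the remainder:
⌊-7164/4183⌋ = -2, remainder 1202
⌊4183/1202⌋ = 3, remainder 577
⌊1202/577⌋ = 2, remainder 48
⌊577/48⌋ = 12, remainder 1
⌊48/1⌋ = 48, remainder 0

[-2; 3, 2, 12, 48]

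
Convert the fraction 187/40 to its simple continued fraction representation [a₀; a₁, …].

[4; 1, 2, 13]

⌊187/40⌋ = 4, remainder 27
⌊40/27⌋ = 1, remainder 13
⌊27/13⌋ = 2, remainder 1
⌊13/1⌋ = 13, remainder 0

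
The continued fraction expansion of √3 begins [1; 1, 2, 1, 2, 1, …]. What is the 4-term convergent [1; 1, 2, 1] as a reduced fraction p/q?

7/4

a_0 = 1: 1/1
a_1 = 1: 2/1
a_2 = 2: 5/3
a_3 = 1: 7/4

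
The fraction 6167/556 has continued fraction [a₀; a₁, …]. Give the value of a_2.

1

⌊6167/556⌋ = 11, remainder 51
⌊556/51⌋ = 10, remainder 46
⌊51/46⌋ = 1, remainder 5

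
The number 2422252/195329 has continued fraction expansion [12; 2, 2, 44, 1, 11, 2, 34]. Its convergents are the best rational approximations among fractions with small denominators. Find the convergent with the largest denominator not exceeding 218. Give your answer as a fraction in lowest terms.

62/5

List convergents until the denominator exceeds the bound:
a_0 = 12: 12/1  (≤ bound)
a_1 = 2: 25/2  (≤ bound)
a_2 = 2: 62/5  (≤ bound)
a_3 = 44: 2753/222  (> 218, stop)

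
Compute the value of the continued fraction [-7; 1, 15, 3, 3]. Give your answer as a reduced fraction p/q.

-988/163

Compute successive convergents:
a_0 = -7: -7/1
a_1 = 1: -6/1
a_2 = 15: -97/16
a_3 = 3: -297/49
a_4 = 3: -988/163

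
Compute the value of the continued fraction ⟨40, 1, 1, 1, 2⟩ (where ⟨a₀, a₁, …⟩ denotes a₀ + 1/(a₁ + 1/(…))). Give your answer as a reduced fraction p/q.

325/8

Start with 2.
1 + 1/(2/1) = 1 + 1/2 = 3/2
1 + 1/(3/2) = 1 + 2/3 = 5/3
1 + 1/(5/3) = 1 + 3/5 = 8/5
40 + 1/(8/5) = 40 + 5/8 = 325/8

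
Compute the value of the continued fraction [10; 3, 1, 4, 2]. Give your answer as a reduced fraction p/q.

Start with 2.
4 + 1/(2/1) = 4 + 1/2 = 9/2
1 + 1/(9/2) = 1 + 2/9 = 11/9
3 + 1/(11/9) = 3 + 9/11 = 42/11
10 + 1/(42/11) = 10 + 11/42 = 431/42

431/42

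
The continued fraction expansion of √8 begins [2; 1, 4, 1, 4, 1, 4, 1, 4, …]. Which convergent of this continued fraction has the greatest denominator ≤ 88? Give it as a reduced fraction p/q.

99/35

a_0 = 2: 2/1  (≤ bound)
a_1 = 1: 3/1  (≤ bound)
a_2 = 4: 14/5  (≤ bound)
a_3 = 1: 17/6  (≤ bound)
a_4 = 4: 82/29  (≤ bound)
a_5 = 1: 99/35  (≤ bound)
a_6 = 4: 478/169  (> 88, stop)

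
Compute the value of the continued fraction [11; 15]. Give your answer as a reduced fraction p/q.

Collapse the nested fraction from the inside out:
Start with 15.
11 + 1/(15/1) = 11 + 1/15 = 166/15

166/15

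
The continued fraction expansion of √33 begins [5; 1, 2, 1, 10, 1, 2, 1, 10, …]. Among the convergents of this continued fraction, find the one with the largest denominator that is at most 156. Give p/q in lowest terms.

787/137

a_0 = 5: 5/1  (≤ bound)
a_1 = 1: 6/1  (≤ bound)
a_2 = 2: 17/3  (≤ bound)
a_3 = 1: 23/4  (≤ bound)
a_4 = 10: 247/43  (≤ bound)
a_5 = 1: 270/47  (≤ bound)
a_6 = 2: 787/137  (≤ bound)
a_7 = 1: 1057/184  (> 156, stop)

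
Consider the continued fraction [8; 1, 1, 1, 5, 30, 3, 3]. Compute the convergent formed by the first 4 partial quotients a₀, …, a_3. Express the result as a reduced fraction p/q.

Use the convergent recurrence hₖ = aₖ·hₖ₋₁ + hₖ₋₂ (and likewise for the denominators kₖ):
a_0 = 8: 8/1
a_1 = 1: 9/1
a_2 = 1: 17/2
a_3 = 1: 26/3

26/3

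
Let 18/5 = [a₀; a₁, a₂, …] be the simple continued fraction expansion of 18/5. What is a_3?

18 ÷ 5 → quotient 3, remainder 3
5 ÷ 3 → quotient 1, remainder 2
3 ÷ 2 → quotient 1, remainder 1
2 ÷ 1 → quotient 2, remainder 0

2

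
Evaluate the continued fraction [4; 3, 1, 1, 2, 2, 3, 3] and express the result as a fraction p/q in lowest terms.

2071/484

a_0 = 4: 4/1
a_1 = 3: 13/3
a_2 = 1: 17/4
a_3 = 1: 30/7
a_4 = 2: 77/18
a_5 = 2: 184/43
a_6 = 3: 629/147
a_7 = 3: 2071/484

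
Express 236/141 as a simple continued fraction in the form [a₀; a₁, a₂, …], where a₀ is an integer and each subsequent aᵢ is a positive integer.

[1; 1, 2, 15, 3]

236 = 1·141 + 95, so a_0 = 1
141 = 1·95 + 46, so a_1 = 1
95 = 2·46 + 3, so a_2 = 2
46 = 15·3 + 1, so a_3 = 15
3 = 3·1 + 0, so a_4 = 3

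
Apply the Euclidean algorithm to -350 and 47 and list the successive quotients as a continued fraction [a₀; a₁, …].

-350 = -8·47 + 26, so a_0 = -8
47 = 1·26 + 21, so a_1 = 1
26 = 1·21 + 5, so a_2 = 1
21 = 4·5 + 1, so a_3 = 4
5 = 5·1 + 0, so a_4 = 5

[-8; 1, 1, 4, 5]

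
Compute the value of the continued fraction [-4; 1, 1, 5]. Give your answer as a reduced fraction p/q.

Start with 5.
1 + 1/(5/1) = 1 + 1/5 = 6/5
1 + 1/(6/5) = 1 + 5/6 = 11/6
-4 + 1/(11/6) = -4 + 6/11 = -38/11

-38/11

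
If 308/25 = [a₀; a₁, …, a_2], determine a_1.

308 ÷ 25 → quotient 12, remainder 8
25 ÷ 8 → quotient 3, remainder 1

3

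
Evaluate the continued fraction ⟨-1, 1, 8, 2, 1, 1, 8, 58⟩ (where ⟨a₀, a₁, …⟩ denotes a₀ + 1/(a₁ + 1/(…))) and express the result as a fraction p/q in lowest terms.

a_0 = -1: -1/1
a_1 = 1: 0/1
a_2 = 8: -1/9
a_3 = 2: -2/19
a_4 = 1: -3/28
a_5 = 1: -5/47
a_6 = 8: -43/404
a_7 = 58: -2499/23479

-2499/23479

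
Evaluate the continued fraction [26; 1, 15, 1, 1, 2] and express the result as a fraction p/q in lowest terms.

Start with 2.
1 + 1/(2/1) = 1 + 1/2 = 3/2
1 + 1/(3/2) = 1 + 2/3 = 5/3
15 + 1/(5/3) = 15 + 3/5 = 78/5
1 + 1/(78/5) = 1 + 5/78 = 83/78
26 + 1/(83/78) = 26 + 78/83 = 2236/83

2236/83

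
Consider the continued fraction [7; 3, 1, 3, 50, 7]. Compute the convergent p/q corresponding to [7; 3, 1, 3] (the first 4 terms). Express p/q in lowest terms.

Start with 3.
1 + 1/(3/1) = 1 + 1/3 = 4/3
3 + 1/(4/3) = 3 + 3/4 = 15/4
7 + 1/(15/4) = 7 + 4/15 = 109/15

109/15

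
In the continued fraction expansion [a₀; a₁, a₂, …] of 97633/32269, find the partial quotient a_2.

15

Repeatedly divide and take the remainder:
97633 ÷ 32269 → quotient 3, remainder 826
32269 ÷ 826 → quotient 39, remainder 55
826 ÷ 55 → quotient 15, remainder 1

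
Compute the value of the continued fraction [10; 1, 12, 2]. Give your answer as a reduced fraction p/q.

Work from the innermost term outward:
Start with 2.
12 + 1/(2/1) = 12 + 1/2 = 25/2
1 + 1/(25/2) = 1 + 2/25 = 27/25
10 + 1/(27/25) = 10 + 25/27 = 295/27

295/27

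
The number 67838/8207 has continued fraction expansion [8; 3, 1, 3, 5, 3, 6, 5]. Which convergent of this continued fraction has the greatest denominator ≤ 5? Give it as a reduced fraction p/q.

a_0 = 8: 8/1  (≤ bound)
a_1 = 3: 25/3  (≤ bound)
a_2 = 1: 33/4  (≤ bound)
a_3 = 3: 124/15  (> 5, stop)

33/4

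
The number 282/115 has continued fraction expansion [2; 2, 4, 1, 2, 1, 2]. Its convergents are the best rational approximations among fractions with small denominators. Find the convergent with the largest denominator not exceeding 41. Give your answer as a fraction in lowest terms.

76/31

a_0 = 2: 2/1  (≤ bound)
a_1 = 2: 5/2  (≤ bound)
a_2 = 4: 22/9  (≤ bound)
a_3 = 1: 27/11  (≤ bound)
a_4 = 2: 76/31  (≤ bound)
a_5 = 1: 103/42  (> 41, stop)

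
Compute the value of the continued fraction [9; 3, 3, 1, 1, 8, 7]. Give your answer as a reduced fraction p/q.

13045/1402

a_0 = 9: 9/1
a_1 = 3: 28/3
a_2 = 3: 93/10
a_3 = 1: 121/13
a_4 = 1: 214/23
a_5 = 8: 1833/197
a_6 = 7: 13045/1402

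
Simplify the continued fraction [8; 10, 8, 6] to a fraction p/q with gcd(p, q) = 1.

a_0 = 8: 8/1
a_1 = 10: 81/10
a_2 = 8: 656/81
a_3 = 6: 4017/496

4017/496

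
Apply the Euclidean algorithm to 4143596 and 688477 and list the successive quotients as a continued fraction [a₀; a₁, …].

Run the Euclidean algorithm, recording each quotient:
4143596 ÷ 688477 → quotient 6, remainder 12734
688477 ÷ 12734 → quotient 54, remainder 841
12734 ÷ 841 → quotient 15, remainder 119
841 ÷ 119 → quotient 7, remainder 8
119 ÷ 8 → quotient 14, remainder 7
8 ÷ 7 → quotient 1, remainder 1
7 ÷ 1 → quotient 7, remainder 0

[6; 54, 15, 7, 14, 1, 7]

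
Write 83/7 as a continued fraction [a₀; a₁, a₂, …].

Apply division with remainder until the remainder is 0:
⌊83/7⌋ = 11, remainder 6
⌊7/6⌋ = 1, remainder 1
⌊6/1⌋ = 6, remainder 0

[11; 1, 6]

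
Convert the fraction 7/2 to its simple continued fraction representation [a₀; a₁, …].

7 = 3·2 + 1, so a_0 = 3
2 = 2·1 + 0, so a_1 = 2

[3; 2]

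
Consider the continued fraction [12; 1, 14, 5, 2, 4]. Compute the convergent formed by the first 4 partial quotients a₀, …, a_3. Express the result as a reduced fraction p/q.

983/76

Build up convergents one term at a time:
a_0 = 12: 12/1
a_1 = 1: 13/1
a_2 = 14: 194/15
a_3 = 5: 983/76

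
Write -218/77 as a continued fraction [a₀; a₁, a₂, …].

⌊-218/77⌋ = -3, remainder 13
⌊77/13⌋ = 5, remainder 12
⌊13/12⌋ = 1, remainder 1
⌊12/1⌋ = 12, remainder 0

[-3; 5, 1, 12]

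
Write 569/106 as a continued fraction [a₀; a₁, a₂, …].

[5; 2, 1, 2, 1, 1, 5]

Repeatedly divide and take the remainder:
⌊569/106⌋ = 5, remainder 39
⌊106/39⌋ = 2, remainder 28
⌊39/28⌋ = 1, remainder 11
⌊28/11⌋ = 2, remainder 6
⌊11/6⌋ = 1, remainder 5
⌊6/5⌋ = 1, remainder 1
⌊5/1⌋ = 5, remainder 0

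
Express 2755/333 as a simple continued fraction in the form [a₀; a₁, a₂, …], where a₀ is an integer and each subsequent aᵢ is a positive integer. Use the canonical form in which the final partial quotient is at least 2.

[8; 3, 1, 1, 1, 14, 2]

2755 = 8·333 + 91, so a_0 = 8
333 = 3·91 + 60, so a_1 = 3
91 = 1·60 + 31, so a_2 = 1
60 = 1·31 + 29, so a_3 = 1
31 = 1·29 + 2, so a_4 = 1
29 = 14·2 + 1, so a_5 = 14
2 = 2·1 + 0, so a_6 = 2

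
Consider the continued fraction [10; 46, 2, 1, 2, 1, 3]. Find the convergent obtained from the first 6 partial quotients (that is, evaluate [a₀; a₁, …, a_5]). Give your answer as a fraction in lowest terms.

a_0 = 10: 10/1
a_1 = 46: 461/46
a_2 = 2: 932/93
a_3 = 1: 1393/139
a_4 = 2: 3718/371
a_5 = 1: 5111/510

5111/510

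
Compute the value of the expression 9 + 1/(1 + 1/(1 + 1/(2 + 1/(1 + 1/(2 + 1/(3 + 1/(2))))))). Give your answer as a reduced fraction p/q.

a_0 = 9: 9/1
a_1 = 1: 10/1
a_2 = 1: 19/2
a_3 = 2: 48/5
a_4 = 1: 67/7
a_5 = 2: 182/19
a_6 = 3: 613/64
a_7 = 2: 1408/147

1408/147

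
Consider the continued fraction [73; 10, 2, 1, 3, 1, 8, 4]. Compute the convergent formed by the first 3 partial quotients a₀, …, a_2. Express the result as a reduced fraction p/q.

1535/21

Compute successive convergents:
a_0 = 73: 73/1
a_1 = 10: 731/10
a_2 = 2: 1535/21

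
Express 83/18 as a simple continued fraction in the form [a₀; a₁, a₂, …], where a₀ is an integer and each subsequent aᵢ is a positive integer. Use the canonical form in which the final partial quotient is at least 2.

[4; 1, 1, 1, 1, 3]

Repeatedly divide and take the remainder:
83 ÷ 18 → quotient 4, remainder 11
18 ÷ 11 → quotient 1, remainder 7
11 ÷ 7 → quotient 1, remainder 4
7 ÷ 4 → quotient 1, remainder 3
4 ÷ 3 → quotient 1, remainder 1
3 ÷ 1 → quotient 3, remainder 0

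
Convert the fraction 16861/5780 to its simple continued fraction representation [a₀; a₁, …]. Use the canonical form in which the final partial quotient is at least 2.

[2; 1, 11, 14, 1, 31]

Apply division with remainder until the remainder is 0:
16861 = 2·5780 + 5301, so a_0 = 2
5780 = 1·5301 + 479, so a_1 = 1
5301 = 11·479 + 32, so a_2 = 11
479 = 14·32 + 31, so a_3 = 14
32 = 1·31 + 1, so a_4 = 1
31 = 31·1 + 0, so a_5 = 31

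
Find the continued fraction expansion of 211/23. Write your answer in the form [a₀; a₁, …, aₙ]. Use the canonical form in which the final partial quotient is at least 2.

⌊211/23⌋ = 9, remainder 4
⌊23/4⌋ = 5, remainder 3
⌊4/3⌋ = 1, remainder 1
⌊3/1⌋ = 3, remainder 0

[9; 5, 1, 3]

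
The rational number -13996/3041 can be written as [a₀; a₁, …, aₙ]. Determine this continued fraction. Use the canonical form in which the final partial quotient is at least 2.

[-5; 2, 1, 1, 15, 1, 5, 6]

-13996 ÷ 3041 → quotient -5, remainder 1209
3041 ÷ 1209 → quotient 2, remainder 623
1209 ÷ 623 → quotient 1, remainder 586
623 ÷ 586 → quotient 1, remainder 37
586 ÷ 37 → quotient 15, remainder 31
37 ÷ 31 → quotient 1, remainder 6
31 ÷ 6 → quotient 5, remainder 1
6 ÷ 1 → quotient 6, remainder 0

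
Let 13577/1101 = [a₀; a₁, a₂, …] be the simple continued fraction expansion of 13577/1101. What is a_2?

60

⌊13577/1101⌋ = 12, remainder 365
⌊1101/365⌋ = 3, remainder 6
⌊365/6⌋ = 60, remainder 5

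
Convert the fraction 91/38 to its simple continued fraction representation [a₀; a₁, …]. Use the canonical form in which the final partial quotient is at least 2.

[2; 2, 1, 1, 7]

Run the Euclidean algorithm, recording each quotient:
91 = 2·38 + 15, so a_0 = 2
38 = 2·15 + 8, so a_1 = 2
15 = 1·8 + 7, so a_2 = 1
8 = 1·7 + 1, so a_3 = 1
7 = 7·1 + 0, so a_4 = 7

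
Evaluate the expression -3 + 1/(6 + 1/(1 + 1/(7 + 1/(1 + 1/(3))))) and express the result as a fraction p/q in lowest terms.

-688/241

Build up convergents one term at a time:
a_0 = -3: -3/1
a_1 = 6: -17/6
a_2 = 1: -20/7
a_3 = 7: -157/55
a_4 = 1: -177/62
a_5 = 3: -688/241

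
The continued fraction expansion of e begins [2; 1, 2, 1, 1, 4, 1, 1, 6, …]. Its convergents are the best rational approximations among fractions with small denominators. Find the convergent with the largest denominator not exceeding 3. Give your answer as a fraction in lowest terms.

a_0 = 2: 2/1  (≤ bound)
a_1 = 1: 3/1  (≤ bound)
a_2 = 2: 8/3  (≤ bound)
a_3 = 1: 11/4  (> 3, stop)

8/3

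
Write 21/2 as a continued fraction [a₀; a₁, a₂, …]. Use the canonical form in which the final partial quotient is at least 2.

Run the Euclidean algorithm, recording each quotient:
⌊21/2⌋ = 10, remainder 1
⌊2/1⌋ = 2, remainder 0

[10; 2]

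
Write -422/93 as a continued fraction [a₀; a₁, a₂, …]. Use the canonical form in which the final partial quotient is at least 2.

[-5; 2, 6, 7]

-422 ÷ 93 → quotient -5, remainder 43
93 ÷ 43 → quotient 2, remainder 7
43 ÷ 7 → quotient 6, remainder 1
7 ÷ 1 → quotient 7, remainder 0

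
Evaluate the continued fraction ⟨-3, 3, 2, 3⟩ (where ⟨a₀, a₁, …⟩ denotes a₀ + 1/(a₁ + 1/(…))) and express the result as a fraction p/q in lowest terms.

Start with 3.
2 + 1/(3/1) = 2 + 1/3 = 7/3
3 + 1/(7/3) = 3 + 3/7 = 24/7
-3 + 1/(24/7) = -3 + 7/24 = -65/24

-65/24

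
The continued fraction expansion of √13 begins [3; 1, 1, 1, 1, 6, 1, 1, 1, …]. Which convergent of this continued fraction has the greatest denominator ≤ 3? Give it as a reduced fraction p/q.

11/3

List convergents until the denominator exceeds the bound:
a_0 = 3: 3/1  (≤ bound)
a_1 = 1: 4/1  (≤ bound)
a_2 = 1: 7/2  (≤ bound)
a_3 = 1: 11/3  (≤ bound)
a_4 = 1: 18/5  (> 3, stop)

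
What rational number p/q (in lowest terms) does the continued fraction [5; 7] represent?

36/7

a_0 = 5: 5/1
a_1 = 7: 36/7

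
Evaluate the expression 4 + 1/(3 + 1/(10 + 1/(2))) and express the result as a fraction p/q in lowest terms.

a_0 = 4: 4/1
a_1 = 3: 13/3
a_2 = 10: 134/31
a_3 = 2: 281/65

281/65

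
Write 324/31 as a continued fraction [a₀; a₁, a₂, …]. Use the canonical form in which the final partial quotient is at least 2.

[10; 2, 4, 1, 2]

Apply division with remainder until the remainder is 0:
324 ÷ 31 → quotient 10, remainder 14
31 ÷ 14 → quotient 2, remainder 3
14 ÷ 3 → quotient 4, remainder 2
3 ÷ 2 → quotient 1, remainder 1
2 ÷ 1 → quotient 2, remainder 0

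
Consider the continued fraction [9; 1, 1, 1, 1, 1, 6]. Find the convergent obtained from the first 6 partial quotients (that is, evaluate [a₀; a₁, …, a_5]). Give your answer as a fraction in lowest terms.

77/8

Build up convergents one term at a time:
a_0 = 9: 9/1
a_1 = 1: 10/1
a_2 = 1: 19/2
a_3 = 1: 29/3
a_4 = 1: 48/5
a_5 = 1: 77/8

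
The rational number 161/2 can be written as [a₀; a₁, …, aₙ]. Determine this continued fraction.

[80; 2]

Apply division with remainder until the remainder is 0:
⌊161/2⌋ = 80, remainder 1
⌊2/1⌋ = 2, remainder 0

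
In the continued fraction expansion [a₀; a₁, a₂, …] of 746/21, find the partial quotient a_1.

1

⌊746/21⌋ = 35, remainder 11
⌊21/11⌋ = 1, remainder 10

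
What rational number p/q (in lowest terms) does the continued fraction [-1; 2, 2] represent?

-3/5

a_0 = -1: -1/1
a_1 = 2: -1/2
a_2 = 2: -3/5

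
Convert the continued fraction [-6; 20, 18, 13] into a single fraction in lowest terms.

-28043/4713

Use the convergent recurrence hₖ = aₖ·hₖ₋₁ + hₖ₋₂ (and likewise for the denominators kₖ):
a_0 = -6: -6/1
a_1 = 20: -119/20
a_2 = 18: -2148/361
a_3 = 13: -28043/4713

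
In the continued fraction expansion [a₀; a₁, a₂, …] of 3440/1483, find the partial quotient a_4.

3

3440 ÷ 1483 → quotient 2, remainder 474
1483 ÷ 474 → quotient 3, remainder 61
474 ÷ 61 → quotient 7, remainder 47
61 ÷ 47 → quotient 1, remainder 14
47 ÷ 14 → quotient 3, remainder 5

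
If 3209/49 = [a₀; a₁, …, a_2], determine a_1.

3209 ÷ 49 → quotient 65, remainder 24
49 ÷ 24 → quotient 2, remainder 1

2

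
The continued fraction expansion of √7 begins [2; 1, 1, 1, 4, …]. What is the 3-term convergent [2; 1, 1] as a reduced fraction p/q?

5/2

a_0 = 2: 2/1
a_1 = 1: 3/1
a_2 = 1: 5/2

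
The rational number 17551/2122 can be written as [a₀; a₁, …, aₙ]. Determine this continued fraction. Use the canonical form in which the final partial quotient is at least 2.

17551 ÷ 2122 → quotient 8, remainder 575
2122 ÷ 575 → quotient 3, remainder 397
575 ÷ 397 → quotient 1, remainder 178
397 ÷ 178 → quotient 2, remainder 41
178 ÷ 41 → quotient 4, remainder 14
41 ÷ 14 → quotient 2, remainder 13
14 ÷ 13 → quotient 1, remainder 1
13 ÷ 1 → quotient 13, remainder 0

[8; 3, 1, 2, 4, 2, 1, 13]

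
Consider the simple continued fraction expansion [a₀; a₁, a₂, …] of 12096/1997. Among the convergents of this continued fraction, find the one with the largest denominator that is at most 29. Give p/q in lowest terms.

109/18

List convergents until the denominator exceeds the bound:
a_0 = 6: 6/1  (≤ bound)
a_1 = 17: 103/17  (≤ bound)
a_2 = 1: 109/18  (≤ bound)
a_3 = 1: 212/35  (> 29, stop)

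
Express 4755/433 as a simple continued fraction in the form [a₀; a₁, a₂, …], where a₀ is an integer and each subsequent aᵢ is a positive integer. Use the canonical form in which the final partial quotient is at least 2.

Run the Euclidean algorithm, recording each quotient:
4755 ÷ 433 → quotient 10, remainder 425
433 ÷ 425 → quotient 1, remainder 8
425 ÷ 8 → quotient 53, remainder 1
8 ÷ 1 → quotient 8, remainder 0

[10; 1, 53, 8]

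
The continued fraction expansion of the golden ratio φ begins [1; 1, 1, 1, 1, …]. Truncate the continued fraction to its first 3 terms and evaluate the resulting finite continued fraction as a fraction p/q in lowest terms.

a_0 = 1: 1/1
a_1 = 1: 2/1
a_2 = 1: 3/2

3/2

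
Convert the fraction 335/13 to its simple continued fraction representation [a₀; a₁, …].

335 ÷ 13 → quotient 25, remainder 10
13 ÷ 10 → quotient 1, remainder 3
10 ÷ 3 → quotient 3, remainder 1
3 ÷ 1 → quotient 3, remainder 0

[25; 1, 3, 3]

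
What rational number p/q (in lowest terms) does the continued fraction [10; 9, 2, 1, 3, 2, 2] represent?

5771/571

Collapse the nested fraction from the inside out:
Start with 2.
2 + 1/(2/1) = 2 + 1/2 = 5/2
3 + 1/(5/2) = 3 + 2/5 = 17/5
1 + 1/(17/5) = 1 + 5/17 = 22/17
2 + 1/(22/17) = 2 + 17/22 = 61/22
9 + 1/(61/22) = 9 + 22/61 = 571/61
10 + 1/(571/61) = 10 + 61/571 = 5771/571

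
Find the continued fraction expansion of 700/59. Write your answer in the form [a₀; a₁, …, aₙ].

Apply division with remainder until the remainder is 0:
700 ÷ 59 → quotient 11, remainder 51
59 ÷ 51 → quotient 1, remainder 8
51 ÷ 8 → quotient 6, remainder 3
8 ÷ 3 → quotient 2, remainder 2
3 ÷ 2 → quotient 1, remainder 1
2 ÷ 1 → quotient 2, remainder 0

[11; 1, 6, 2, 1, 2]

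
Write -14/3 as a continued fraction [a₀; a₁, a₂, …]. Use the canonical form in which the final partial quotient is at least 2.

[-5; 3]

Repeatedly divide and take the remainder:
-14 = -5·3 + 1, so a_0 = -5
3 = 3·1 + 0, so a_1 = 3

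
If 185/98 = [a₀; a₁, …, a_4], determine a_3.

⌊185/98⌋ = 1, remainder 87
⌊98/87⌋ = 1, remainder 11
⌊87/11⌋ = 7, remainder 10
⌊11/10⌋ = 1, remainder 1

1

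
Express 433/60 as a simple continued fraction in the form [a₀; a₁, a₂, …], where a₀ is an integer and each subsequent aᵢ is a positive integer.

Run the Euclidean algorithm, recording each quotient:
433 ÷ 60 → quotient 7, remainder 13
60 ÷ 13 → quotient 4, remainder 8
13 ÷ 8 → quotient 1, remainder 5
8 ÷ 5 → quotient 1, remainder 3
5 ÷ 3 → quotient 1, remainder 2
3 ÷ 2 → quotient 1, remainder 1
2 ÷ 1 → quotient 2, remainder 0

[7; 4, 1, 1, 1, 1, 2]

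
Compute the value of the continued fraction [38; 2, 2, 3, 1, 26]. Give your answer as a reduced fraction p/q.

Compute successive convergents:
a_0 = 38: 38/1
a_1 = 2: 77/2
a_2 = 2: 192/5
a_3 = 3: 653/17
a_4 = 1: 845/22
a_5 = 26: 22623/589

22623/589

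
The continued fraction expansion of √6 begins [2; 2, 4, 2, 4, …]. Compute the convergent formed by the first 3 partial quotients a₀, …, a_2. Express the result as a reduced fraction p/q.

22/9

Starting at the tail and folding back:
Start with 4.
2 + 1/(4/1) = 2 + 1/4 = 9/4
2 + 1/(9/4) = 2 + 4/9 = 22/9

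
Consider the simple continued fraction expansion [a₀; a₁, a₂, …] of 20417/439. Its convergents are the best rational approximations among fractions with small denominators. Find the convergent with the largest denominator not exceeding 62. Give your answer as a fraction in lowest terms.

2837/61

a_0 = 46: 46/1  (≤ bound)
a_1 = 1: 47/1  (≤ bound)
a_2 = 1: 93/2  (≤ bound)
a_3 = 30: 2837/61  (≤ bound)
a_4 = 1: 2930/63  (> 62, stop)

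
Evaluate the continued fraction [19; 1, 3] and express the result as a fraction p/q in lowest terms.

Work from the innermost term outward:
Start with 3.
1 + 1/(3/1) = 1 + 1/3 = 4/3
19 + 1/(4/3) = 19 + 3/4 = 79/4

79/4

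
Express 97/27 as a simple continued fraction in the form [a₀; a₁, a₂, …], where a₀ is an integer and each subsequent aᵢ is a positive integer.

⌊97/27⌋ = 3, remainder 16
⌊27/16⌋ = 1, remainder 11
⌊16/11⌋ = 1, remainder 5
⌊11/5⌋ = 2, remainder 1
⌊5/1⌋ = 5, remainder 0

[3; 1, 1, 2, 5]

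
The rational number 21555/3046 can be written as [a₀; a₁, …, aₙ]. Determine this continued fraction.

[7; 13, 13, 1, 2, 2, 2]

⌊21555/3046⌋ = 7, remainder 233
⌊3046/233⌋ = 13, remainder 17
⌊233/17⌋ = 13, remainder 12
⌊17/12⌋ = 1, remainder 5
⌊12/5⌋ = 2, remainder 2
⌊5/2⌋ = 2, remainder 1
⌊2/1⌋ = 2, remainder 0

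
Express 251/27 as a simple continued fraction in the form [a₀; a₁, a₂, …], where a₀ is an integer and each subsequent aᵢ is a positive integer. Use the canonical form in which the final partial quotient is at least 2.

251 ÷ 27 → quotient 9, remainder 8
27 ÷ 8 → quotient 3, remainder 3
8 ÷ 3 → quotient 2, remainder 2
3 ÷ 2 → quotient 1, remainder 1
2 ÷ 1 → quotient 2, remainder 0

[9; 3, 2, 1, 2]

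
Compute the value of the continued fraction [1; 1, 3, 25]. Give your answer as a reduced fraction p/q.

177/101

a_0 = 1: 1/1
a_1 = 1: 2/1
a_2 = 3: 7/4
a_3 = 25: 177/101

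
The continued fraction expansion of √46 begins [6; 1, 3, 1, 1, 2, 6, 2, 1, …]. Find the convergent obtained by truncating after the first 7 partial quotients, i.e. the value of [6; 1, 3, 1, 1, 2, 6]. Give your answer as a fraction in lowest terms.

Start with 6.
2 + 1/(6/1) = 2 + 1/6 = 13/6
1 + 1/(13/6) = 1 + 6/13 = 19/13
1 + 1/(19/13) = 1 + 13/19 = 32/19
3 + 1/(32/19) = 3 + 19/32 = 115/32
1 + 1/(115/32) = 1 + 32/115 = 147/115
6 + 1/(147/115) = 6 + 115/147 = 997/147

997/147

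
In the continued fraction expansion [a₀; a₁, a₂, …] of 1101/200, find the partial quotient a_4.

2

⌊1101/200⌋ = 5, remainder 101
⌊200/101⌋ = 1, remainder 99
⌊101/99⌋ = 1, remainder 2
⌊99/2⌋ = 49, remainder 1
⌊2/1⌋ = 2, remainder 0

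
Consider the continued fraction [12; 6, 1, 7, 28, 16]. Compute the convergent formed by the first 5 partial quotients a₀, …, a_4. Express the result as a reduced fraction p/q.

18789/1547

Start with 28.
7 + 1/(28/1) = 7 + 1/28 = 197/28
1 + 1/(197/28) = 1 + 28/197 = 225/197
6 + 1/(225/197) = 6 + 197/225 = 1547/225
12 + 1/(1547/225) = 12 + 225/1547 = 18789/1547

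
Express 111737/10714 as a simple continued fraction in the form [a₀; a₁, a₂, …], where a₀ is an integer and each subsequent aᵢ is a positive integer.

111737 ÷ 10714 → quotient 10, remainder 4597
10714 ÷ 4597 → quotient 2, remainder 1520
4597 ÷ 1520 → quotient 3, remainder 37
1520 ÷ 37 → quotient 41, remainder 3
37 ÷ 3 → quotient 12, remainder 1
3 ÷ 1 → quotient 3, remainder 0

[10; 2, 3, 41, 12, 3]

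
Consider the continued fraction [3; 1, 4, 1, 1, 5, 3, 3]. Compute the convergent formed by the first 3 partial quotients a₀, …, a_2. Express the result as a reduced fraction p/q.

19/5

Start with 4.
1 + 1/(4/1) = 1 + 1/4 = 5/4
3 + 1/(5/4) = 3 + 4/5 = 19/5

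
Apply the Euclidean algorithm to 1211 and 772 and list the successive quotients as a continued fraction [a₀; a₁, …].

[1; 1, 1, 3, 7, 15]

1211 = 1·772 + 439, so a_0 = 1
772 = 1·439 + 333, so a_1 = 1
439 = 1·333 + 106, so a_2 = 1
333 = 3·106 + 15, so a_3 = 3
106 = 7·15 + 1, so a_4 = 7
15 = 15·1 + 0, so a_5 = 15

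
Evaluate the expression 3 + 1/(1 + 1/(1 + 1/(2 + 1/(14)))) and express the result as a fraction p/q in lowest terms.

Collapse the nested fraction from the inside out:
Start with 14.
2 + 1/(14/1) = 2 + 1/14 = 29/14
1 + 1/(29/14) = 1 + 14/29 = 43/29
1 + 1/(43/29) = 1 + 29/43 = 72/43
3 + 1/(72/43) = 3 + 43/72 = 259/72

259/72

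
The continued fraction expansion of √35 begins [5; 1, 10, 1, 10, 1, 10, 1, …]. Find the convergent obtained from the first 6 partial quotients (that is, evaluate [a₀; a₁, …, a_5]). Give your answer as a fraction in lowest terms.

846/143

Start with 1.
10 + 1/(1/1) = 10 + 1/1 = 11/1
1 + 1/(11/1) = 1 + 1/11 = 12/11
10 + 1/(12/11) = 10 + 11/12 = 131/12
1 + 1/(131/12) = 1 + 12/131 = 143/131
5 + 1/(143/131) = 5 + 131/143 = 846/143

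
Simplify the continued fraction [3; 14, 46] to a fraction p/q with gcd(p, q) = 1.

1981/645

Work from the innermost term outward:
Start with 46.
14 + 1/(46/1) = 14 + 1/46 = 645/46
3 + 1/(645/46) = 3 + 46/645 = 1981/645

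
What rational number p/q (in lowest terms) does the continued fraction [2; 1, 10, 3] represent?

Work from the innermost term outward:
Start with 3.
10 + 1/(3/1) = 10 + 1/3 = 31/3
1 + 1/(31/3) = 1 + 3/31 = 34/31
2 + 1/(34/31) = 2 + 31/34 = 99/34

99/34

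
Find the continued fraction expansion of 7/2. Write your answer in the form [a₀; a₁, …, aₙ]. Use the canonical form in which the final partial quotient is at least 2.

[3; 2]

7 ÷ 2 → quotient 3, remainder 1
2 ÷ 1 → quotient 2, remainder 0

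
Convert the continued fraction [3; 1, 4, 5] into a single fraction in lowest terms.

Compute successive convergents:
a_0 = 3: 3/1
a_1 = 1: 4/1
a_2 = 4: 19/5
a_3 = 5: 99/26

99/26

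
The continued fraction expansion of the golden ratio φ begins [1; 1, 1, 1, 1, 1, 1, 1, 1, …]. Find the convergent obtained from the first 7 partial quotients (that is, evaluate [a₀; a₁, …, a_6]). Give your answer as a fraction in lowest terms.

21/13

Use the convergent recurrence hₖ = aₖ·hₖ₋₁ + hₖ₋₂ (and likewise for the denominators kₖ):
a_0 = 1: 1/1
a_1 = 1: 2/1
a_2 = 1: 3/2
a_3 = 1: 5/3
a_4 = 1: 8/5
a_5 = 1: 13/8
a_6 = 1: 21/13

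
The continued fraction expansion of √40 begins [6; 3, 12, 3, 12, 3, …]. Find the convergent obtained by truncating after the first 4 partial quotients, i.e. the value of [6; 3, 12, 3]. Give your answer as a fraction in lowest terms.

Start with 3.
12 + 1/(3/1) = 12 + 1/3 = 37/3
3 + 1/(37/3) = 3 + 3/37 = 114/37
6 + 1/(114/37) = 6 + 37/114 = 721/114

721/114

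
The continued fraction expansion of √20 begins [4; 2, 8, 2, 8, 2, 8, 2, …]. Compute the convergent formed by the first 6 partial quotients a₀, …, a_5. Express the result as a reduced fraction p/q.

2889/646

Compute successive convergents:
a_0 = 4: 4/1
a_1 = 2: 9/2
a_2 = 8: 76/17
a_3 = 2: 161/36
a_4 = 8: 1364/305
a_5 = 2: 2889/646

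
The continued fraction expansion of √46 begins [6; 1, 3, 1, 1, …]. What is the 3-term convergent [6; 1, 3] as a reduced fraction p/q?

a_0 = 6: 6/1
a_1 = 1: 7/1
a_2 = 3: 27/4

27/4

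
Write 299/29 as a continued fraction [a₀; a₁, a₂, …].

[10; 3, 4, 2]

299 ÷ 29 → quotient 10, remainder 9
29 ÷ 9 → quotient 3, remainder 2
9 ÷ 2 → quotient 4, remainder 1
2 ÷ 1 → quotient 2, remainder 0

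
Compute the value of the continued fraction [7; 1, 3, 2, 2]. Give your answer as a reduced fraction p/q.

171/22

Start with 2.
2 + 1/(2/1) = 2 + 1/2 = 5/2
3 + 1/(5/2) = 3 + 2/5 = 17/5
1 + 1/(17/5) = 1 + 5/17 = 22/17
7 + 1/(22/17) = 7 + 17/22 = 171/22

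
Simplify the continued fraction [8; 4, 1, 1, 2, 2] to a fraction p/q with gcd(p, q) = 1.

Start with 2.
2 + 1/(2/1) = 2 + 1/2 = 5/2
1 + 1/(5/2) = 1 + 2/5 = 7/5
1 + 1/(7/5) = 1 + 5/7 = 12/7
4 + 1/(12/7) = 4 + 7/12 = 55/12
8 + 1/(55/12) = 8 + 12/55 = 452/55

452/55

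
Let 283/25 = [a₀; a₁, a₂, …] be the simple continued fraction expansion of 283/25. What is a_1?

3

Repeatedly divide and take the remainder:
⌊283/25⌋ = 11, remainder 8
⌊25/8⌋ = 3, remainder 1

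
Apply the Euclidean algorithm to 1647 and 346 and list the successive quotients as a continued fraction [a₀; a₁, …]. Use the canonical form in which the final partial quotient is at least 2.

[4; 1, 3, 5, 1, 13]

Repeatedly divide and take the remainder:
1647 ÷ 346 → quotient 4, remainder 263
346 ÷ 263 → quotient 1, remainder 83
263 ÷ 83 → quotient 3, remainder 14
83 ÷ 14 → quotient 5, remainder 13
14 ÷ 13 → quotient 1, remainder 1
13 ÷ 1 → quotient 13, remainder 0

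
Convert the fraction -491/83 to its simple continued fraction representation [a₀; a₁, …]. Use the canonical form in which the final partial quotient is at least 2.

Run the Euclidean algorithm, recording each quotient:
-491 = -6·83 + 7, so a_0 = -6
83 = 11·7 + 6, so a_1 = 11
7 = 1·6 + 1, so a_2 = 1
6 = 6·1 + 0, so a_3 = 6

[-6; 11, 1, 6]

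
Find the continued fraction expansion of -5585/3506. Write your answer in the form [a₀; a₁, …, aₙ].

[-2; 2, 2, 5, 3, 3, 12]

Repeatedly divide and take the remainder:
⌊-5585/3506⌋ = -2, remainder 1427
⌊3506/1427⌋ = 2, remainder 652
⌊1427/652⌋ = 2, remainder 123
⌊652/123⌋ = 5, remainder 37
⌊123/37⌋ = 3, remainder 12
⌊37/12⌋ = 3, remainder 1
⌊12/1⌋ = 12, remainder 0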